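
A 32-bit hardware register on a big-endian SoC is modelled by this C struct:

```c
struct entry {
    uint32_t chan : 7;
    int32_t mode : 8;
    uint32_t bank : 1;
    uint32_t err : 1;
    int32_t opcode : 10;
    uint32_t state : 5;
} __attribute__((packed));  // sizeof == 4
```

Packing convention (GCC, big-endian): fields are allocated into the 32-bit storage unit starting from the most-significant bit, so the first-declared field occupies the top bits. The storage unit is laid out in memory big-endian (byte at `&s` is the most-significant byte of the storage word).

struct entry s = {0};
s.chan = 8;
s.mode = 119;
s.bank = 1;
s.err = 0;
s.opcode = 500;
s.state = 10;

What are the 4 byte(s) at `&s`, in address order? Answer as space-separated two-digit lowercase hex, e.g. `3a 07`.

[25+:7] chan=8 & 0x7f = 0x8; word=0x10000000
[17+:8] mode=119 & 0xff = 0x77; word=0x10ee0000
[16+:1] bank=1 & 0x1 = 0x1; word=0x10ef0000
[15+:1] err=0 & 0x1 = 0x0; word=0x10ef0000
[5+:10] opcode=500 & 0x3ff = 0x1f4; word=0x10ef3e80
[0+:5] state=10 & 0x1f = 0xa; word=0x10ef3e8a
word = 0x10ef3e8a → big-endian bytes:
  [0]=0x10  [1]=0xef  [2]=0x3e  [3]=0x8a

10 ef 3e 8a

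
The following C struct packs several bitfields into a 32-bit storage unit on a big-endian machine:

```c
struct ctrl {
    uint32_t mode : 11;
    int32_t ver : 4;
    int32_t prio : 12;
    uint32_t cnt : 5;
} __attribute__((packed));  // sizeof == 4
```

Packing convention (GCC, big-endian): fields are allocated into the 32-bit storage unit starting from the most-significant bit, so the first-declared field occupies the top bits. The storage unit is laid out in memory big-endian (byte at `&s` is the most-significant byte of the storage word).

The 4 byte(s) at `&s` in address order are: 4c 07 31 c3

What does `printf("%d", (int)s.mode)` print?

[0]=0x4c [1]=0x07 [2]=0x31 [3]=0xc3 (big-endian) → word 0x4c0731c3
mode:11 @ bit 21 → (0x4c0731c3>>21)&0x7ff = 0x260  ←
ver:4 @ bit 17 → (0x4c0731c3>>17)&0xf = 0x3
prio:12 @ bit 5 → (0x4c0731c3>>5)&0xfff = 0x98e
cnt:5 @ bit 0 → (0x4c0731c3>>0)&0x1f = 0x3

608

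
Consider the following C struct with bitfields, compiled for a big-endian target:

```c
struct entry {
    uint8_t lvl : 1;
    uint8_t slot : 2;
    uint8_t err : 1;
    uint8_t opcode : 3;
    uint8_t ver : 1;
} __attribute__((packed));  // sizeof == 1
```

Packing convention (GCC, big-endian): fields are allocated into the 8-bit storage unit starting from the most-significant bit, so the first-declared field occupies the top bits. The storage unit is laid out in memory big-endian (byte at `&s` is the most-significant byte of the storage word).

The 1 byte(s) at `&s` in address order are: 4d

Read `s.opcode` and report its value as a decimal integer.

[0]=0x4d (big-endian) → word 0x4d
lvl:1 @ bit 7 → (0x4d>>7)&0x1 = 0x0
slot:2 @ bit 5 → (0x4d>>5)&0x3 = 0x2
err:1 @ bit 4 → (0x4d>>4)&0x1 = 0x0
opcode:3 @ bit 1 → (0x4d>>1)&0x7 = 0x6  ←
ver:1 @ bit 0 → (0x4d>>0)&0x1 = 0x1

6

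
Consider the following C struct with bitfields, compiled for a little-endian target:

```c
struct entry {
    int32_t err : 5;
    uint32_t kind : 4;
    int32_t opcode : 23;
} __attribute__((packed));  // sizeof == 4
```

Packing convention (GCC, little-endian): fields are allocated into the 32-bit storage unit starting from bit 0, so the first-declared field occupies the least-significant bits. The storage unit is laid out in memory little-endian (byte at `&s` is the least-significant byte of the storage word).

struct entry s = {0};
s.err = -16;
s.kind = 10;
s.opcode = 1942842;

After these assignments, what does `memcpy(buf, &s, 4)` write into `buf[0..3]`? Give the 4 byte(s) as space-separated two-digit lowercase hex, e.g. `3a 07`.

50 75 4a 3b

[0+:5] err=-16 & 0x1f = 0x10; word=0x00000010
[5+:4] kind=10 & 0xf = 0xa; word=0x00000150
[9+:23] opcode=1942842 & 0x7fffff = 0x1da53a; word=0x3b4a7550
word = 0x3b4a7550 → little-endian bytes:
  [0]=0x50  [1]=0x75  [2]=0x4a  [3]=0x3b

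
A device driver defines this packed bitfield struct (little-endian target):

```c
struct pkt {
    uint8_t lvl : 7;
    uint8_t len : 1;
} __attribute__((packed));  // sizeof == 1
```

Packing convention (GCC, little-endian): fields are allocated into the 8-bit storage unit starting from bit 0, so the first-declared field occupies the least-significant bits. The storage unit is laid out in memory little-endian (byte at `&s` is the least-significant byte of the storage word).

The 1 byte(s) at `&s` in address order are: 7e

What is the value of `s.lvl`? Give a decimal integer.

[0]=0x7e (little-endian) → word 0x7e
lvl:7 @ bit 0 → (0x7e>>0)&0x7f = 0x7e  ←
len:1 @ bit 7 → (0x7e>>7)&0x1 = 0x0

126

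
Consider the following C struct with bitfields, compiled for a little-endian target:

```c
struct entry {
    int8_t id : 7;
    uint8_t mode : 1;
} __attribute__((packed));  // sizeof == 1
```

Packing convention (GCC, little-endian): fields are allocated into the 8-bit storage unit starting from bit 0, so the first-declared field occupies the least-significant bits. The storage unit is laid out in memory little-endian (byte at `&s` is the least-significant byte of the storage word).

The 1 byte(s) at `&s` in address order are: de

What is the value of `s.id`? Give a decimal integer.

-34

[0]=0xde (little-endian) → word 0xde
id [0+:7] = (word>>0) & 0x7f = 94  ←
mode [7+:1] = (word>>7) & 0x1 = 1
id signed 7b, MSB=1: 94 - 128 = -34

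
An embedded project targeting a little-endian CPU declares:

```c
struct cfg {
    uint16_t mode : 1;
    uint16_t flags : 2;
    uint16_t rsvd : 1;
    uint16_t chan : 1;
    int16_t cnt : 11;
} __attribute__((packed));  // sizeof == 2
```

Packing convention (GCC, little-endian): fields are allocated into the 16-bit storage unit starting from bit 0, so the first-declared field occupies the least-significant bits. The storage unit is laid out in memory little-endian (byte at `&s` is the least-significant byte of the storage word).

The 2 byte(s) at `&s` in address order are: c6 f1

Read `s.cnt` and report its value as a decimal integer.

-114

[0]=0xc6 [1]=0xf1 (little-endian) → word 0xf1c6
mode [0+:1] = (word>>0) & 0x1 = 0
flags [1+:2] = (word>>1) & 0x3 = 3
rsvd [3+:1] = (word>>3) & 0x1 = 0
chan [4+:1] = (word>>4) & 0x1 = 0
cnt [5+:11] = (word>>5) & 0x7ff = 1934  ←
cnt signed 11b, MSB=1: 1934 - 2048 = -114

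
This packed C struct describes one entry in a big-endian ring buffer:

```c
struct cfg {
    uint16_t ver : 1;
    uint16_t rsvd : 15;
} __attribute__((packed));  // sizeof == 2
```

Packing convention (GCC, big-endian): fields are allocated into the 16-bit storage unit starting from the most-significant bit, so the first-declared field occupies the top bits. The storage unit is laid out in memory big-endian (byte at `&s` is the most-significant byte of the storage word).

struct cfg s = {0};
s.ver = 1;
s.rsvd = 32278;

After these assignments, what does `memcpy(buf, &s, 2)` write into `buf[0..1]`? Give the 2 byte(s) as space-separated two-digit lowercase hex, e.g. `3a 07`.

ver:1 = 1 → 0x1 << 15 → word 0x8000
rsvd:15 = 32278 → 0x7e16 << 0 → word 0xfe16
word = 0xfe16 → big-endian bytes:
  [0]=0xfe  [1]=0x16

fe 16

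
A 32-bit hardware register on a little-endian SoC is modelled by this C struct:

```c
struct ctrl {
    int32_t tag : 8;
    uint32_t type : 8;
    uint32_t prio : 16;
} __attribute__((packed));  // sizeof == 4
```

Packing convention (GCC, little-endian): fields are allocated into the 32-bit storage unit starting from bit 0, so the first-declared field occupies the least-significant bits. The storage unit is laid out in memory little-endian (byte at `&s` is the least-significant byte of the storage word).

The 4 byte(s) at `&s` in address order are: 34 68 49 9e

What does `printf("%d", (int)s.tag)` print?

[0]=0x34 [1]=0x68 [2]=0x49 [3]=0x9e (little-endian) → word 0x9e496834
tag [0+:8] = (word>>0) & 0xff = 52  ←
type [8+:8] = (word>>8) & 0xff = 104
prio [16+:16] = (word>>16) & 0xffff = 40521
tag signed 8b, MSB=0: value = 52

52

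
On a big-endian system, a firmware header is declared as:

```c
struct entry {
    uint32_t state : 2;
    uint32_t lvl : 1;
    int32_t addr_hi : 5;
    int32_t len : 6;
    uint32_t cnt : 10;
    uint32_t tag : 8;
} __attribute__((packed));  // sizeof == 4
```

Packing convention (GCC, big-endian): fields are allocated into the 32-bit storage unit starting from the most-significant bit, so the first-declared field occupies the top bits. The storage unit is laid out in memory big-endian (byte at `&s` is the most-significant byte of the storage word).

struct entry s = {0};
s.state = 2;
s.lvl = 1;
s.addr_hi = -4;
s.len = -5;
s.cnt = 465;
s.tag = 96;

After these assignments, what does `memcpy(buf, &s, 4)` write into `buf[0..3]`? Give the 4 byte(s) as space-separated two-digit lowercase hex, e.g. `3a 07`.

state:2 = 2 → 0x2 << 30 → word 0x80000000
lvl:1 = 1 → 0x1 << 29 → word 0xa0000000
addr_hi:5 = -4 → 0x1c << 24 → word 0xbc000000
len:6 = -5 → 0x3b << 18 → word 0xbcec0000
cnt:10 = 465 → 0x1d1 << 8 → word 0xbcedd100
tag:8 = 96 → 0x60 << 0 → word 0xbcedd160
word = 0xbcedd160 → big-endian bytes:
  [0]=0xbc  [1]=0xed  [2]=0xd1  [3]=0x60

bc ed d1 60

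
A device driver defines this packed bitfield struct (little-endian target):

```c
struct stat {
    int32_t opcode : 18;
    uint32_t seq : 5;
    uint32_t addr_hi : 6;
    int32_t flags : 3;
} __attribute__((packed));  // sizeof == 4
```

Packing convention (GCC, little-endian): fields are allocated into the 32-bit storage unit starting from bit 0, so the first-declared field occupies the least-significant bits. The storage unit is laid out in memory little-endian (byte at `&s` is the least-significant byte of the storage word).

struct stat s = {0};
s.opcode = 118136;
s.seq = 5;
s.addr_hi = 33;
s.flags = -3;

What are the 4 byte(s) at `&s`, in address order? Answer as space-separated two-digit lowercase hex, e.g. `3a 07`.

78 cd 95 b0

opcode (18b) val=118136 bits=0x1cd78 at bit 0: 0x0001cd78
seq (5b) val=5 bits=0x5 at bit 18: 0x0015cd78
addr_hi (6b) val=33 bits=0x21 at bit 23: 0x1095cd78
flags (3b) val=-3 bits=0x5 at bit 29: 0xb095cd78
word = 0xb095cd78 → little-endian bytes:
  [0]=0x78  [1]=0xcd  [2]=0x95  [3]=0xb0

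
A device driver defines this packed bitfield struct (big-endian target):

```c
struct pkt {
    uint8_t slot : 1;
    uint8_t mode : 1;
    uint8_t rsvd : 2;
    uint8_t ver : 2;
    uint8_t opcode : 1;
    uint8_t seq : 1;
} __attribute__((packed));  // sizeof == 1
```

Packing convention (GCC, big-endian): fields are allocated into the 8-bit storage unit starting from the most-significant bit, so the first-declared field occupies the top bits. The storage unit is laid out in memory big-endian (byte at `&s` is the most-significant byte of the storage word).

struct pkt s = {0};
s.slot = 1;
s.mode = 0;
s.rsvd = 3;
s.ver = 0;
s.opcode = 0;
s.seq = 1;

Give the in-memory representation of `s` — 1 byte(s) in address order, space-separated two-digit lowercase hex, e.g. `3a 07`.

slot (1b) val=1 bits=0x1 at bit 7: 0x80
mode (1b) val=0 bits=0x0 at bit 6: 0x80
rsvd (2b) val=3 bits=0x3 at bit 4: 0xb0
ver (2b) val=0 bits=0x0 at bit 2: 0xb0
opcode (1b) val=0 bits=0x0 at bit 1: 0xb0
seq (1b) val=1 bits=0x1 at bit 0: 0xb1
word = 0xb1 → big-endian bytes:
  [0]=0xb1

b1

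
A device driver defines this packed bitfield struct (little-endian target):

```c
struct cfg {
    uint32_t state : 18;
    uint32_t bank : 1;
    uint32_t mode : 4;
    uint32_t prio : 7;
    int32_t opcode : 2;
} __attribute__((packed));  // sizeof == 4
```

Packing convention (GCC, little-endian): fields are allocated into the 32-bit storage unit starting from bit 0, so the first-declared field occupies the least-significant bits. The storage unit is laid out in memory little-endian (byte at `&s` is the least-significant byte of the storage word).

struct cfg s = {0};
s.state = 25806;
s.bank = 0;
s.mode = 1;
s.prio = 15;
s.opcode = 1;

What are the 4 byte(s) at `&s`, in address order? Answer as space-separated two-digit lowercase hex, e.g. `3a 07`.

ce 64 88 47

state (18b) val=25806 bits=0x64ce at bit 0: 0x000064ce
bank (1b) val=0 bits=0x0 at bit 18: 0x000064ce
mode (4b) val=1 bits=0x1 at bit 19: 0x000864ce
prio (7b) val=15 bits=0xf at bit 23: 0x078864ce
opcode (2b) val=1 bits=0x1 at bit 30: 0x478864ce
word = 0x478864ce → little-endian bytes:
  [0]=0xce  [1]=0x64  [2]=0x88  [3]=0x47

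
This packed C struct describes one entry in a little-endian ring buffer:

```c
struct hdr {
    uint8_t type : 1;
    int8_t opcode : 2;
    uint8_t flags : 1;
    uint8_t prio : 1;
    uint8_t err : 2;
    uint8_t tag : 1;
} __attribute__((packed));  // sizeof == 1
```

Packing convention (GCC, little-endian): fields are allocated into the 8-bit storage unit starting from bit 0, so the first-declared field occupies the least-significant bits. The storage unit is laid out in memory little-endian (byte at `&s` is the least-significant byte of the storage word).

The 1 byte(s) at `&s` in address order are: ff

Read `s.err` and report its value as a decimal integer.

[0]=0xff (little-endian) → word 0xff
type:1 @ bit 0 → (0xff>>0)&0x1 = 0x1
opcode:2 @ bit 1 → (0xff>>1)&0x3 = 0x3
flags:1 @ bit 3 → (0xff>>3)&0x1 = 0x1
prio:1 @ bit 4 → (0xff>>4)&0x1 = 0x1
err:2 @ bit 5 → (0xff>>5)&0x3 = 0x3  ←
tag:1 @ bit 7 → (0xff>>7)&0x1 = 0x1

3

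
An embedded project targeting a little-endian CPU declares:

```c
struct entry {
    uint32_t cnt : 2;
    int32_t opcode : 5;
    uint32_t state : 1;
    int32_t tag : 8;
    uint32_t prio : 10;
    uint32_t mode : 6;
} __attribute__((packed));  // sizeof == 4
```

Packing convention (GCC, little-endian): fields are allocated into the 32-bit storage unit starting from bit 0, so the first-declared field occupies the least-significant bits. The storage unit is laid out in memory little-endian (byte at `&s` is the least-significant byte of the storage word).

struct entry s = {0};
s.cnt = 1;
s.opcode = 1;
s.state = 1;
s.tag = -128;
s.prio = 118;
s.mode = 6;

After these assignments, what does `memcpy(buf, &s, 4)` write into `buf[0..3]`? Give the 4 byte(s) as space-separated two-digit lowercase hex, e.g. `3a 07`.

[0+:2] cnt=1 & 0x3 = 0x1; word=0x00000001
[2+:5] opcode=1 & 0x1f = 0x1; word=0x00000005
[7+:1] state=1 & 0x1 = 0x1; word=0x00000085
[8+:8] tag=-128 & 0xff = 0x80; word=0x00008085
[16+:10] prio=118 & 0x3ff = 0x76; word=0x00768085
[26+:6] mode=6 & 0x3f = 0x6; word=0x18768085
word = 0x18768085 → little-endian bytes:
  [0]=0x85  [1]=0x80  [2]=0x76  [3]=0x18

85 80 76 18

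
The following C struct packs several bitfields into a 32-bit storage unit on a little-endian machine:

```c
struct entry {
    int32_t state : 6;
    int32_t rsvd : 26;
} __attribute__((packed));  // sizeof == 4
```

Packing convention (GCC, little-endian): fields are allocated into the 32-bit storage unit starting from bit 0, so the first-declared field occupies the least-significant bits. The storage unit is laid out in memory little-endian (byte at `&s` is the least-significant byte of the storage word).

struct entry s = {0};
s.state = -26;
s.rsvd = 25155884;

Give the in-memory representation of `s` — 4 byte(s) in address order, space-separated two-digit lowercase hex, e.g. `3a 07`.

[0+:6] state=-26 & 0x3f = 0x26; word=0x00000026
[6+:26] rsvd=25155884 & 0x3ffffff = 0x17fd92c; word=0x5ff64b26
word = 0x5ff64b26 → little-endian bytes:
  [0]=0x26  [1]=0x4b  [2]=0xf6  [3]=0x5f

26 4b f6 5f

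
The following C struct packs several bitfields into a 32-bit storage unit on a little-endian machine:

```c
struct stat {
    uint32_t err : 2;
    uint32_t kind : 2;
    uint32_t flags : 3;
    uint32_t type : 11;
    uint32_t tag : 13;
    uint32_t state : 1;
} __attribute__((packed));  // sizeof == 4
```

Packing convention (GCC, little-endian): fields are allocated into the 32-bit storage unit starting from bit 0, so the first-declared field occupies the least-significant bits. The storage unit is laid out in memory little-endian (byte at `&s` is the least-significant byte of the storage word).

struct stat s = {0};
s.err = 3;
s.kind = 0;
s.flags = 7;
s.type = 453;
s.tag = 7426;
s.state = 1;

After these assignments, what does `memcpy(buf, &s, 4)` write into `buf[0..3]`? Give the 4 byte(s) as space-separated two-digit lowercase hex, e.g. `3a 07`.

f3 e2 08 f4

[0+:2] err=3 & 0x3 = 0x3; word=0x00000003
[2+:2] kind=0 & 0x3 = 0x0; word=0x00000003
[4+:3] flags=7 & 0x7 = 0x7; word=0x00000073
[7+:11] type=453 & 0x7ff = 0x1c5; word=0x0000e2f3
[18+:13] tag=7426 & 0x1fff = 0x1d02; word=0x7408e2f3
[31+:1] state=1 & 0x1 = 0x1; word=0xf408e2f3
word = 0xf408e2f3 → little-endian bytes:
  [0]=0xf3  [1]=0xe2  [2]=0x08  [3]=0xf4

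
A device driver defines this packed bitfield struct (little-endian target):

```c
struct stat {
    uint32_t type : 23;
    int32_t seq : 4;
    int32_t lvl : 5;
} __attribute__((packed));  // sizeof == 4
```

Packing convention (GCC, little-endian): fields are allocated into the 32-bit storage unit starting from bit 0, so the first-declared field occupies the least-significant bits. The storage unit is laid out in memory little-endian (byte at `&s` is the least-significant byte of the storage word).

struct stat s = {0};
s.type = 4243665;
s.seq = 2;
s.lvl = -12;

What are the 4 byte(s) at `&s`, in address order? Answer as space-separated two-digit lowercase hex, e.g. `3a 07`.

type (23b) val=4243665 bits=0x40c0d1 at bit 0: 0x0040c0d1
seq (4b) val=2 bits=0x2 at bit 23: 0x0140c0d1
lvl (5b) val=-12 bits=0x14 at bit 27: 0xa140c0d1
word = 0xa140c0d1 → little-endian bytes:
  [0]=0xd1  [1]=0xc0  [2]=0x40  [3]=0xa1

d1 c0 40 a1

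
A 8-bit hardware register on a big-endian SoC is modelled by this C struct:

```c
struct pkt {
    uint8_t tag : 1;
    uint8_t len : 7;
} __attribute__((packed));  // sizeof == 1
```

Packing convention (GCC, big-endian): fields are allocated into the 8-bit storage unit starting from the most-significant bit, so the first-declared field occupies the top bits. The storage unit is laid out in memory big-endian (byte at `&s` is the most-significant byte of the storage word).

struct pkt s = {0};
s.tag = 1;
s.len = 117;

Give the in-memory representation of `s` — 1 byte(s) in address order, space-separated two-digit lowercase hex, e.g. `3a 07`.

[7+:1] tag=1 & 0x1 = 0x1; word=0x80
[0+:7] len=117 & 0x7f = 0x75; word=0xf5
word = 0xf5 → big-endian bytes:
  [0]=0xf5

f5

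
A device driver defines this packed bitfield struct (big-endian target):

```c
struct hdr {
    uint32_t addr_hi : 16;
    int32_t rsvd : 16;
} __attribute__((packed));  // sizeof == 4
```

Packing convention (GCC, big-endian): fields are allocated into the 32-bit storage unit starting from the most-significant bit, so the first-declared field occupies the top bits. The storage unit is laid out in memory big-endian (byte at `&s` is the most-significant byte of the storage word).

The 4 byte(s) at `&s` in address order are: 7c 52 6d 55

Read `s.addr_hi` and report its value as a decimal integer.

[0]=0x7c [1]=0x52 [2]=0x6d [3]=0x55 (big-endian) → word 0x7c526d55
addr_hi:16 @ bit 16 → (0x7c526d55>>16)&0xffff = 0x7c52  ←
rsvd:16 @ bit 0 → (0x7c526d55>>0)&0xffff = 0x6d55

31826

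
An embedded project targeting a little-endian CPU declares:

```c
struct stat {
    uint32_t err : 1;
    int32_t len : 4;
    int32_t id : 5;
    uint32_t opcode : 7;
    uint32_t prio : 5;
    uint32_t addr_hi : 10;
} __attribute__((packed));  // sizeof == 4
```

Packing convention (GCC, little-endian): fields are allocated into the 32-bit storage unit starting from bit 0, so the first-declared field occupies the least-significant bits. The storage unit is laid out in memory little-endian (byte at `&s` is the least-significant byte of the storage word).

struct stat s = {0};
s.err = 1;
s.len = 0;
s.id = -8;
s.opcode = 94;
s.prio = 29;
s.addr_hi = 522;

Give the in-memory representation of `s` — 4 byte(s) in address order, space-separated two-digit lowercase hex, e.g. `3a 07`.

err (1b) val=1 bits=0x1 at bit 0: 0x00000001
len (4b) val=0 bits=0x0 at bit 1: 0x00000001
id (5b) val=-8 bits=0x18 at bit 5: 0x00000301
opcode (7b) val=94 bits=0x5e at bit 10: 0x00017b01
prio (5b) val=29 bits=0x1d at bit 17: 0x003b7b01
addr_hi (10b) val=522 bits=0x20a at bit 22: 0x82bb7b01
word = 0x82bb7b01 → little-endian bytes:
  [0]=0x01  [1]=0x7b  [2]=0xbb  [3]=0x82

01 7b bb 82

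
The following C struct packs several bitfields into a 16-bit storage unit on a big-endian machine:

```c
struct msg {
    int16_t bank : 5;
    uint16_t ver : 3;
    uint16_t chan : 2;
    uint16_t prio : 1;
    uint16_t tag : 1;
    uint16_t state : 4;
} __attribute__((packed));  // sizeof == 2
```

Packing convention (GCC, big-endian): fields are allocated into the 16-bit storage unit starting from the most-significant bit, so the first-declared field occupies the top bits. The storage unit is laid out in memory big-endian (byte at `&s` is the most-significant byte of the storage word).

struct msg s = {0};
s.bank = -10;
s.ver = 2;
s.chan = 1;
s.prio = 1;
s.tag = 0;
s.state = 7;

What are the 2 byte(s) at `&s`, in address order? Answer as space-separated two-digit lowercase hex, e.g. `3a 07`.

bank (5b) val=-10 bits=0x16 at bit 11: 0xb000
ver (3b) val=2 bits=0x2 at bit 8: 0xb200
chan (2b) val=1 bits=0x1 at bit 6: 0xb240
prio (1b) val=1 bits=0x1 at bit 5: 0xb260
tag (1b) val=0 bits=0x0 at bit 4: 0xb260
state (4b) val=7 bits=0x7 at bit 0: 0xb267
word = 0xb267 → big-endian bytes:
  [0]=0xb2  [1]=0x67

b2 67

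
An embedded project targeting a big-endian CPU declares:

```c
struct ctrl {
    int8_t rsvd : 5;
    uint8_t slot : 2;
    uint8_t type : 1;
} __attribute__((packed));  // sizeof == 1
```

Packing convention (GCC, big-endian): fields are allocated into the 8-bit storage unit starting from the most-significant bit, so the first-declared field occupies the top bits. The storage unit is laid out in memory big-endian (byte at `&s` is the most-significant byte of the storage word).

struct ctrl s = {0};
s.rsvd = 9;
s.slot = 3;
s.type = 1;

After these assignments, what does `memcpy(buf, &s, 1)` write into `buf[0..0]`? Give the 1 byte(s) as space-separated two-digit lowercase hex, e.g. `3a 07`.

rsvd (5b) val=9 bits=0x9 at bit 3: 0x48
slot (2b) val=3 bits=0x3 at bit 1: 0x4e
type (1b) val=1 bits=0x1 at bit 0: 0x4f
word = 0x4f → big-endian bytes:
  [0]=0x4f

4f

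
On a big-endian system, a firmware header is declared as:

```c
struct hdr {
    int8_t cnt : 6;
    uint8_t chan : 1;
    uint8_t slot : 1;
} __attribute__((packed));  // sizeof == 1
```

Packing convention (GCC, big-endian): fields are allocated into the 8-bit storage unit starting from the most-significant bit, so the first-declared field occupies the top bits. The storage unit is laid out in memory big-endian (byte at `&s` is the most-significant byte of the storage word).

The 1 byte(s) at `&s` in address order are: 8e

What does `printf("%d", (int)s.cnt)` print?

[0]=0x8e (big-endian) → word 0x8e
cnt [2+:6] = (word>>2) & 0x3f = 35  ←
chan [1+:1] = (word>>1) & 0x1 = 1
slot [0+:1] = (word>>0) & 0x1 = 0
cnt signed 6b, MSB=1: 35 - 64 = -29

-29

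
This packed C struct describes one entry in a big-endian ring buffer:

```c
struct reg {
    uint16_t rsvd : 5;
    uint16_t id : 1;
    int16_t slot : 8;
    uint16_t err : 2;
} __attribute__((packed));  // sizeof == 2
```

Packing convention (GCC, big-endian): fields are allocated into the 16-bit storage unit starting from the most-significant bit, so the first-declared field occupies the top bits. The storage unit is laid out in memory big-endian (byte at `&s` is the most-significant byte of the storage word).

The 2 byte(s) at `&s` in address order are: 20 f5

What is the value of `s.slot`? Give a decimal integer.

[0]=0x20 [1]=0xf5 (big-endian) → word 0x20f5
rsvd:5 @ bit 11 → (0x20f5>>11)&0x1f = 0x4
id:1 @ bit 10 → (0x20f5>>10)&0x1 = 0x0
slot:8 @ bit 2 → (0x20f5>>2)&0xff = 0x3d  ←
err:2 @ bit 0 → (0x20f5>>0)&0x3 = 0x1
slot signed 8b, MSB=0: value = 61

61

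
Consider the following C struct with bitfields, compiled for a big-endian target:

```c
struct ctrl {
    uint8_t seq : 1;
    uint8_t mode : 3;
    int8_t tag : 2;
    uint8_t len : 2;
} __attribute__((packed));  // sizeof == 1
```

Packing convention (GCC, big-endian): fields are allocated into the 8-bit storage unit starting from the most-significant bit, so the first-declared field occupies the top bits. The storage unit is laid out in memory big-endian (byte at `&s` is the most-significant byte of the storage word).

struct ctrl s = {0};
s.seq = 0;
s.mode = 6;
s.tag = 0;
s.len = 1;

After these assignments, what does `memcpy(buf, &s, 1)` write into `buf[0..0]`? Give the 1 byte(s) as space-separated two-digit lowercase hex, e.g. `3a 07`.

61

[7+:1] seq=0 & 0x1 = 0x0; word=0x00
[4+:3] mode=6 & 0x7 = 0x6; word=0x60
[2+:2] tag=0 & 0x3 = 0x0; word=0x60
[0+:2] len=1 & 0x3 = 0x1; word=0x61
word = 0x61 → big-endian bytes:
  [0]=0x61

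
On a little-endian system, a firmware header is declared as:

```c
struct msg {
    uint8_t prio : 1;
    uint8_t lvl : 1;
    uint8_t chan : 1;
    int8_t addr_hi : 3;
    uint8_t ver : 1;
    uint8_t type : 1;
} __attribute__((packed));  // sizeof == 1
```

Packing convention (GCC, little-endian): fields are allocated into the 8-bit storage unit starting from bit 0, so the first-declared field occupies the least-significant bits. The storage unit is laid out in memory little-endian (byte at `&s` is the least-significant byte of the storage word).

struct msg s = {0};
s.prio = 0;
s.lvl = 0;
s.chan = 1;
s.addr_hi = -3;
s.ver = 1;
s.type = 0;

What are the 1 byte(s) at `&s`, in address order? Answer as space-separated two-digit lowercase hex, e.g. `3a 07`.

prio:1 = 0 → 0x0 << 0 → word 0x00
lvl:1 = 0 → 0x0 << 1 → word 0x00
chan:1 = 1 → 0x1 << 2 → word 0x04
addr_hi:3 = -3 → 0x5 << 3 → word 0x2c
ver:1 = 1 → 0x1 << 6 → word 0x6c
type:1 = 0 → 0x0 << 7 → word 0x6c
word = 0x6c → little-endian bytes:
  [0]=0x6c

6c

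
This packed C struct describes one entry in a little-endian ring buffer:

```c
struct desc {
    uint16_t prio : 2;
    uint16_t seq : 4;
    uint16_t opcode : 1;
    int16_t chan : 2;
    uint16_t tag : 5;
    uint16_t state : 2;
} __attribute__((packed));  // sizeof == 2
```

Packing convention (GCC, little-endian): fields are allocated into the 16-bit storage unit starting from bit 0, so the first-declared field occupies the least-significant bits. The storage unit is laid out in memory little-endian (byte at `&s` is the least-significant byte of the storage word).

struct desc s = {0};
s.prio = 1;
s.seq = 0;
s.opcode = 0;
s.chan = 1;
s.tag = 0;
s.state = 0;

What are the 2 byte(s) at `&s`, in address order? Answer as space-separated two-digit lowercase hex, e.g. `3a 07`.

prio (2b) val=1 bits=0x1 at bit 0: 0x0001
seq (4b) val=0 bits=0x0 at bit 2: 0x0001
opcode (1b) val=0 bits=0x0 at bit 6: 0x0001
chan (2b) val=1 bits=0x1 at bit 7: 0x0081
tag (5b) val=0 bits=0x0 at bit 9: 0x0081
state (2b) val=0 bits=0x0 at bit 14: 0x0081
word = 0x0081 → little-endian bytes:
  [0]=0x81  [1]=0x00

81 00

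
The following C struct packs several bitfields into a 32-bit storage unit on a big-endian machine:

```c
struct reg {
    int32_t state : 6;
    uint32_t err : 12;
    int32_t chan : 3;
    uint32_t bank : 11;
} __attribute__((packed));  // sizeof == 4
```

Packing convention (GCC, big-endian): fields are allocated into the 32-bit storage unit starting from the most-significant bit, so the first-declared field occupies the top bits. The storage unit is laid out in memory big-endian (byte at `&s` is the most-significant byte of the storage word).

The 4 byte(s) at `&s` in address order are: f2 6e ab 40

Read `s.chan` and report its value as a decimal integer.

-3

[0]=0xf2 [1]=0x6e [2]=0xab [3]=0x40 (big-endian) → word 0xf26eab40
state [26+:6] = (word>>26) & 0x3f = 60
err [14+:12] = (word>>14) & 0xfff = 2490
chan [11+:3] = (word>>11) & 0x7 = 5  ←
bank [0+:11] = (word>>0) & 0x7ff = 832
chan signed 3b, MSB=1: 5 - 8 = -3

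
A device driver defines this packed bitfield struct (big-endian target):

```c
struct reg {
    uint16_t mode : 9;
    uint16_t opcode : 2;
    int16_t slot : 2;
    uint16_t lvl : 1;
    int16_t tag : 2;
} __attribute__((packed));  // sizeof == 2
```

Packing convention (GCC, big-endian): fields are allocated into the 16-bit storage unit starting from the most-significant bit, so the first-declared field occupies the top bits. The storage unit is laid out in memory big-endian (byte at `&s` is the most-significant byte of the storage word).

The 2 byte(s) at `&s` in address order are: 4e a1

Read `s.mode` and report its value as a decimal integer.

157

[0]=0x4e [1]=0xa1 (big-endian) → word 0x4ea1
mode:9 @ bit 7 → (0x4ea1>>7)&0x1ff = 0x9d  ←
opcode:2 @ bit 5 → (0x4ea1>>5)&0x3 = 0x1
slot:2 @ bit 3 → (0x4ea1>>3)&0x3 = 0x0
lvl:1 @ bit 2 → (0x4ea1>>2)&0x1 = 0x0
tag:2 @ bit 0 → (0x4ea1>>0)&0x3 = 0x1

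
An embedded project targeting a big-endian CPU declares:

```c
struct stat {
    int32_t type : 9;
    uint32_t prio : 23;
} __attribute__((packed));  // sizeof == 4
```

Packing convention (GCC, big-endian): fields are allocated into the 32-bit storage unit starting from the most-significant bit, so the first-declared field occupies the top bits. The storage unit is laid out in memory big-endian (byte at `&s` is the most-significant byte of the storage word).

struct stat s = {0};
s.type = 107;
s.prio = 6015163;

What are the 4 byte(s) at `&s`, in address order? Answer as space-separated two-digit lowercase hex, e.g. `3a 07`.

[23+:9] type=107 & 0x1ff = 0x6b; word=0x35800000
[0+:23] prio=6015163 & 0x7fffff = 0x5bc8bb; word=0x35dbc8bb
word = 0x35dbc8bb → big-endian bytes:
  [0]=0x35  [1]=0xdb  [2]=0xc8  [3]=0xbb

35 db c8 bb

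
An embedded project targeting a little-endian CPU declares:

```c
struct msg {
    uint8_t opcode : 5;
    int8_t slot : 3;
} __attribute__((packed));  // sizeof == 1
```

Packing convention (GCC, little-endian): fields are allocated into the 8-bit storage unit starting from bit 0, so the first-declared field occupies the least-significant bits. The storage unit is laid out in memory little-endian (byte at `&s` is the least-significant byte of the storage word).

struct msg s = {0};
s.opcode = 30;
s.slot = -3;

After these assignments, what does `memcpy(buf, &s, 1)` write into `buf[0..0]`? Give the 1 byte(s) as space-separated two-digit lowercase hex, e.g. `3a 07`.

opcode:5 = 30 → 0x1e << 0 → word 0x1e
slot:3 = -3 → 0x5 << 5 → word 0xbe
word = 0xbe → little-endian bytes:
  [0]=0xbe

be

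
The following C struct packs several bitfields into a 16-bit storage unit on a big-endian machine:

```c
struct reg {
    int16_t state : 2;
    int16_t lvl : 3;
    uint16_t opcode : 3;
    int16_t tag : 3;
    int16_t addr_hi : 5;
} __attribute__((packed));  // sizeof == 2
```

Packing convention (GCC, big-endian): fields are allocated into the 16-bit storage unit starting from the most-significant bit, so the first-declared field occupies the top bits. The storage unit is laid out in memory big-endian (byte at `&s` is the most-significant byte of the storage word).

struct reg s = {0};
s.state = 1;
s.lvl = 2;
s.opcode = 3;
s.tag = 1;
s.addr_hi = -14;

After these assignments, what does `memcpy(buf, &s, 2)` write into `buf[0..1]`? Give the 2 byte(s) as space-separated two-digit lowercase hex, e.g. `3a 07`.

53 32

state:2 = 1 → 0x1 << 14 → word 0x4000
lvl:3 = 2 → 0x2 << 11 → word 0x5000
opcode:3 = 3 → 0x3 << 8 → word 0x5300
tag:3 = 1 → 0x1 << 5 → word 0x5320
addr_hi:5 = -14 → 0x12 << 0 → word 0x5332
word = 0x5332 → big-endian bytes:
  [0]=0x53  [1]=0x32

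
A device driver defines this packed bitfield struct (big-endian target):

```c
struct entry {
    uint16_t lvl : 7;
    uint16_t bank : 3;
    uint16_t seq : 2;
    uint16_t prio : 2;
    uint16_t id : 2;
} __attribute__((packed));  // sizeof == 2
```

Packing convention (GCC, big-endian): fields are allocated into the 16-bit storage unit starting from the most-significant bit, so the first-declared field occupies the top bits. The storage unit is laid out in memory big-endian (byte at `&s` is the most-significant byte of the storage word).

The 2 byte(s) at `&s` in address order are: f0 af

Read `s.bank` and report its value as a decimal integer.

[0]=0xf0 [1]=0xaf (big-endian) → word 0xf0af
lvl:7 @ bit 9 → (0xf0af>>9)&0x7f = 0x78
bank:3 @ bit 6 → (0xf0af>>6)&0x7 = 0x2  ←
seq:2 @ bit 4 → (0xf0af>>4)&0x3 = 0x2
prio:2 @ bit 2 → (0xf0af>>2)&0x3 = 0x3
id:2 @ bit 0 → (0xf0af>>0)&0x3 = 0x3

2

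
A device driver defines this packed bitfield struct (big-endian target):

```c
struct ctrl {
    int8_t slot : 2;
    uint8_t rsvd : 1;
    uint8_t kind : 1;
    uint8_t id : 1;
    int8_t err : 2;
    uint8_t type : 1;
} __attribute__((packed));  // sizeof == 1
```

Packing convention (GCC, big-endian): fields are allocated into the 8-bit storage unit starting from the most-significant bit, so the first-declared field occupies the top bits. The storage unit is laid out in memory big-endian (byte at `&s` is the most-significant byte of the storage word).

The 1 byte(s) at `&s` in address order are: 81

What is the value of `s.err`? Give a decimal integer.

[0]=0x81 (big-endian) → word 0x81
slot [6+:2] = (word>>6) & 0x3 = 2
rsvd [5+:1] = (word>>5) & 0x1 = 0
kind [4+:1] = (word>>4) & 0x1 = 0
id [3+:1] = (word>>3) & 0x1 = 0
err [1+:2] = (word>>1) & 0x3 = 0  ←
type [0+:1] = (word>>0) & 0x1 = 1
err signed 2b, MSB=0: value = 0

0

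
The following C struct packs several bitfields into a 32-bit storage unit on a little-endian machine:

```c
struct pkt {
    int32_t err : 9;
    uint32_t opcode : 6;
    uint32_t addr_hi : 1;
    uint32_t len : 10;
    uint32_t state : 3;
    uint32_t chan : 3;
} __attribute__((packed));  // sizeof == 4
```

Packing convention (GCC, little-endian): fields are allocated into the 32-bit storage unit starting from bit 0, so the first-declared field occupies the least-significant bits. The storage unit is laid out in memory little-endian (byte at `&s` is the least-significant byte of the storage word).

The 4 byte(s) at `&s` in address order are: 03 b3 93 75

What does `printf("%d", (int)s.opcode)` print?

[0]=0x03 [1]=0xb3 [2]=0x93 [3]=0x75 (little-endian) → word 0x7593b303
err [0+:9] = (word>>0) & 0x1ff = 259
opcode [9+:6] = (word>>9) & 0x3f = 25  ←
addr_hi [15+:1] = (word>>15) & 0x1 = 1
len [16+:10] = (word>>16) & 0x3ff = 403
state [26+:3] = (word>>26) & 0x7 = 5
chan [29+:3] = (word>>29) & 0x7 = 3

25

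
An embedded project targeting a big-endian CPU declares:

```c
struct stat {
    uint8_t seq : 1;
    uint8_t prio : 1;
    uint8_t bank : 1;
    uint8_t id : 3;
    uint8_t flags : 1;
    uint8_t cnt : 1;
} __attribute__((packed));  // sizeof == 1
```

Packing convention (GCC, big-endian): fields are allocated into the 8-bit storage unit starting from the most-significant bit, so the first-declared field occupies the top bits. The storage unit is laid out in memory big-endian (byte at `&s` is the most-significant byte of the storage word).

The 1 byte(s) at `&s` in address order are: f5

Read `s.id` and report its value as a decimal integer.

[0]=0xf5 (big-endian) → word 0xf5
seq [7+:1] = (word>>7) & 0x1 = 1
prio [6+:1] = (word>>6) & 0x1 = 1
bank [5+:1] = (word>>5) & 0x1 = 1
id [2+:3] = (word>>2) & 0x7 = 5  ←
flags [1+:1] = (word>>1) & 0x1 = 0
cnt [0+:1] = (word>>0) & 0x1 = 1

5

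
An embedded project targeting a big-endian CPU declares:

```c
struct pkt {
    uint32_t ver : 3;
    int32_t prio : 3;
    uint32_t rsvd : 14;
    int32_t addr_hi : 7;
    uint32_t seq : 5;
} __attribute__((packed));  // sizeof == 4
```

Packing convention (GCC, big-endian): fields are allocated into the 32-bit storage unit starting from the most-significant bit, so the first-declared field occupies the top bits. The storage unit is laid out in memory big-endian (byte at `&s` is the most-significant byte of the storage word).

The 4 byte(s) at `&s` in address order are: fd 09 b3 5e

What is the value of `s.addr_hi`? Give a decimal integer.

[0]=0xfd [1]=0x09 [2]=0xb3 [3]=0x5e (big-endian) → word 0xfd09b35e
ver [29+:3] = (word>>29) & 0x7 = 7
prio [26+:3] = (word>>26) & 0x7 = 7
rsvd [12+:14] = (word>>12) & 0x3fff = 4251
addr_hi [5+:7] = (word>>5) & 0x7f = 26  ←
seq [0+:5] = (word>>0) & 0x1f = 30
addr_hi signed 7b, MSB=0: value = 26

26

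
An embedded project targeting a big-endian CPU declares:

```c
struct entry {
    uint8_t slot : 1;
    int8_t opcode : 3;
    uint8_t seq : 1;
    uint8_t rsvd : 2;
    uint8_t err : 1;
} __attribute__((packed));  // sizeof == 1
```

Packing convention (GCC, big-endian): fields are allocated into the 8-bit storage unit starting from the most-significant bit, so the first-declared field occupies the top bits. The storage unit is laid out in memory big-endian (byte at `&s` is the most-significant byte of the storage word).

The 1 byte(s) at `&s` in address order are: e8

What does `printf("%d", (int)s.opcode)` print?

-2

[0]=0xe8 (big-endian) → word 0xe8
slot [7+:1] = (word>>7) & 0x1 = 1
opcode [4+:3] = (word>>4) & 0x7 = 6  ←
seq [3+:1] = (word>>3) & 0x1 = 1
rsvd [1+:2] = (word>>1) & 0x3 = 0
err [0+:1] = (word>>0) & 0x1 = 0
opcode signed 3b, MSB=1: 6 - 8 = -2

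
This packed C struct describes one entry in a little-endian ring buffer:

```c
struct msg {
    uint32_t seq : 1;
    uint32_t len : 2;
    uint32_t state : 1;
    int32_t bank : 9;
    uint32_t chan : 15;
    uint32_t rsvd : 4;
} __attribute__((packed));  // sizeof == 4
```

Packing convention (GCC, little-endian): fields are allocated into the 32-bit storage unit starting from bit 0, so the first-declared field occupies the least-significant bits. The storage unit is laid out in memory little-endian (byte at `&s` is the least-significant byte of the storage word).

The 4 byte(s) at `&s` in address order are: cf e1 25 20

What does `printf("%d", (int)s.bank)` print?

[0]=0xcf [1]=0xe1 [2]=0x25 [3]=0x20 (little-endian) → word 0x2025e1cf
seq [0+:1] = (word>>0) & 0x1 = 1
len [1+:2] = (word>>1) & 0x3 = 3
state [3+:1] = (word>>3) & 0x1 = 1
bank [4+:9] = (word>>4) & 0x1ff = 28  ←
chan [13+:15] = (word>>13) & 0x7fff = 303
rsvd [28+:4] = (word>>28) & 0xf = 2
bank signed 9b, MSB=0: value = 28

28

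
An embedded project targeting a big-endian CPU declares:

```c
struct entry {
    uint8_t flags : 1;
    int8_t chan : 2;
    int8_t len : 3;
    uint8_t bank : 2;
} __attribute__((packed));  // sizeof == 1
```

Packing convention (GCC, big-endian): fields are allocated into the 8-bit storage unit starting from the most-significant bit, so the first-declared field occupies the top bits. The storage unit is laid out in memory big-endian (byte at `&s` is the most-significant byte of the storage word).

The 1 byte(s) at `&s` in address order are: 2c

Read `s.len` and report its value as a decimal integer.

[0]=0x2c (big-endian) → word 0x2c
flags [7+:1] = (word>>7) & 0x1 = 0
chan [5+:2] = (word>>5) & 0x3 = 1
len [2+:3] = (word>>2) & 0x7 = 3  ←
bank [0+:2] = (word>>0) & 0x3 = 0
len signed 3b, MSB=0: value = 3

3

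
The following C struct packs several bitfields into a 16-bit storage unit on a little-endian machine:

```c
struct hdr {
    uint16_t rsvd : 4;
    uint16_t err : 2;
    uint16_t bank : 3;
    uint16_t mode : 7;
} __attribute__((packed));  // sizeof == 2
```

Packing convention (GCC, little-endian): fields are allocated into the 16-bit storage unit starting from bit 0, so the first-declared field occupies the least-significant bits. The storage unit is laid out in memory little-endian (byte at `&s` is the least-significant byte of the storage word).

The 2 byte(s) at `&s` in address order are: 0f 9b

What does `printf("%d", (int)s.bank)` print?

[0]=0x0f [1]=0x9b (little-endian) → word 0x9b0f
rsvd:4 @ bit 0 → (0x9b0f>>0)&0xf = 0xf
err:2 @ bit 4 → (0x9b0f>>4)&0x3 = 0x0
bank:3 @ bit 6 → (0x9b0f>>6)&0x7 = 0x4  ←
mode:7 @ bit 9 → (0x9b0f>>9)&0x7f = 0x4d

4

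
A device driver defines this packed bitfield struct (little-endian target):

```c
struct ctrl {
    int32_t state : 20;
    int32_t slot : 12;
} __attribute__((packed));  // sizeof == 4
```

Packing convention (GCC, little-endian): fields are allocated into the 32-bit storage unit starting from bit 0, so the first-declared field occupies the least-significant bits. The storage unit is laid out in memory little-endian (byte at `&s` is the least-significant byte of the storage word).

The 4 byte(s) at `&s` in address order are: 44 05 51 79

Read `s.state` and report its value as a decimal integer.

[0]=0x44 [1]=0x05 [2]=0x51 [3]=0x79 (little-endian) → word 0x79510544
state [0+:20] = (word>>0) & 0xfffff = 66884  ←
slot [20+:12] = (word>>20) & 0xfff = 1941
state signed 20b, MSB=0: value = 66884

66884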